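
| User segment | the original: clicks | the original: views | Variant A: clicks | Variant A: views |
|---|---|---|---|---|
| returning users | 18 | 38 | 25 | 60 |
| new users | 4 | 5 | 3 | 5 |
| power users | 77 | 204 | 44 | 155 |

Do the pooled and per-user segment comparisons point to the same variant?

Yes

Returning users: the original 18/38 = 47.4%, Variant A 25/60 = 41.7% → the original
New users: the original 4/5 = 80.0%, Variant A 3/5 = 60.0% → the original
Power users: the original 77/204 = 37.7%, Variant A 44/155 = 28.4% → the original
Overall: the original 99/247 = 40.1%, Variant A 72/220 = 32.7% → the original
The original wins overall and in every user group — no reversal.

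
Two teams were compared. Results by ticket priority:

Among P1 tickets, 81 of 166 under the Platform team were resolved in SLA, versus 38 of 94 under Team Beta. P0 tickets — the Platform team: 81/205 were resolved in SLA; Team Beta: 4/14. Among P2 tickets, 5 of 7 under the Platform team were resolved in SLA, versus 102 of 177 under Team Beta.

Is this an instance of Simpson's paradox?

P1: the Platform team 81/166 = 48.8%, Team Beta 38/94 = 40.4% → the Platform team
P0: the Platform team 81/205 = 39.5%, Team Beta 4/14 = 28.6% → the Platform team
P2: the Platform team 5/7 = 71.4%, Team Beta 102/177 = 57.6% → the Platform team
Overall: the Platform team 167/378 = 44.2%, Team Beta 144/285 = 50.5% → Team Beta
The Platform team wins each ticket group but Team Beta wins overall — the comparison reverses. The Platform team's tickets skew toward P0, which has a lower base rate.

Yes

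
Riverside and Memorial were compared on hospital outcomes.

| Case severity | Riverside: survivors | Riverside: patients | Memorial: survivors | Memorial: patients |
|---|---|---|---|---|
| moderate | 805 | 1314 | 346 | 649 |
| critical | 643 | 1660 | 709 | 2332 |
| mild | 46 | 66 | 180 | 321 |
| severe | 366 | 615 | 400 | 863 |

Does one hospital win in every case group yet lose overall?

No

Moderate: Riverside 805/1314 = 61.3%, Memorial 346/649 = 53.3% → Riverside
Critical: Riverside 643/1660 = 38.7%, Memorial 709/2332 = 30.4% → Riverside
Mild: Riverside 46/66 = 69.7%, Memorial 180/321 = 56.1% → Riverside
Severe: Riverside 366/615 = 59.5%, Memorial 400/863 = 46.3% → Riverside
Overall: Riverside 1860/3655 = 50.9%, Memorial 1635/4165 = 39.3% → Riverside
Riverside wins overall and in every case group — no reversal.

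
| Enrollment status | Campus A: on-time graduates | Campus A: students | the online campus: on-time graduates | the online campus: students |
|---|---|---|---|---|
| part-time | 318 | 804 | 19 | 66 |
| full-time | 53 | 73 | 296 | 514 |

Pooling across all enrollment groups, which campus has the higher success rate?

the online campus

Part-time: Campus A 318/804 = 39.6%, the online campus 19/66 = 28.8% → Campus A
Full-time: Campus A 53/73 = 72.6%, the online campus 296/514 = 57.6% → Campus A
Overall: Campus A 371/877 = 42.3%, the online campus 315/580 = 54.3% → the online campus
(Campus A wins every enrollment group but the online campus wins overall — Campus A's students skew toward the low-rate part-time group.)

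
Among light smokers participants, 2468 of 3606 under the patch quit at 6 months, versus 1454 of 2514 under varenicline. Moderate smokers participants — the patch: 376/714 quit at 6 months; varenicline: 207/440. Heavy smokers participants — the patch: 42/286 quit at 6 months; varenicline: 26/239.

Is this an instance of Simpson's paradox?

Light smokers: the patch 2468/3606 = 68.4%, varenicline 1454/2514 = 57.8% → the patch
Moderate smokers: the patch 376/714 = 52.7%, varenicline 207/440 = 47.0% → the patch
Heavy smokers: the patch 42/286 = 14.7%, varenicline 26/239 = 10.9% → the patch
Overall: the patch 2886/4606 = 62.7%, varenicline 1687/3193 = 52.8% → the patch
The patch wins overall and in every dependence group — no reversal.

No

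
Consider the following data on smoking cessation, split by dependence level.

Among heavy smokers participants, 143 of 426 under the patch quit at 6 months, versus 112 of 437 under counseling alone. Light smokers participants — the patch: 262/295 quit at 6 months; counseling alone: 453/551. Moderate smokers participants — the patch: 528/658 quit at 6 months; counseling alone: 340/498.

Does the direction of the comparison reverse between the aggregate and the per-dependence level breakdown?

Heavy smokers: the patch 143/426 = 33.6%, counseling alone 112/437 = 25.6% → the patch
Light smokers: the patch 262/295 = 88.8%, counseling alone 453/551 = 82.2% → the patch
Moderate smokers: the patch 528/658 = 80.2%, counseling alone 340/498 = 68.3% → the patch
Overall: the patch 933/1379 = 67.7%, counseling alone 905/1486 = 60.9% → the patch
The patch wins overall and in every dependence group — no reversal.

No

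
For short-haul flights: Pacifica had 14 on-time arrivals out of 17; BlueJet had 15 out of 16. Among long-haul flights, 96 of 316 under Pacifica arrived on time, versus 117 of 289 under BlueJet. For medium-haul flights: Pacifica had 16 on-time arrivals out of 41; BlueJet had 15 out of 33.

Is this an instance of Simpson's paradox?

Short-haul: Pacifica 14/17 = 82.4%, BlueJet 15/16 = 93.8% → BlueJet
Long-haul: Pacifica 96/316 = 30.4%, BlueJet 117/289 = 40.5% → BlueJet
Medium-haul: Pacifica 16/41 = 39.0%, BlueJet 15/33 = 45.5% → BlueJet
Overall: Pacifica 126/374 = 33.7%, BlueJet 147/338 = 43.5% → BlueJet
BlueJet wins overall and in every route group — no reversal.

No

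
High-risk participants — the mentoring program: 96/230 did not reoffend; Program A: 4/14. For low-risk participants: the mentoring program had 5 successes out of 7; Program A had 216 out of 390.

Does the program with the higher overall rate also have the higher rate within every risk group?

High-risk: the mentoring program 96/230 = 41.7%, Program A 4/14 = 28.6% → the mentoring program
Low-risk: the mentoring program 5/7 = 71.4%, Program A 216/390 = 55.4% → the mentoring program
Overall: the mentoring program 101/237 = 42.6%, Program A 220/404 = 54.5% → Program A
The mentoring program wins each risk group but Program A wins overall — the comparison reverses. The mentoring program's participants skew toward high-risk, which has a lower base rate.

No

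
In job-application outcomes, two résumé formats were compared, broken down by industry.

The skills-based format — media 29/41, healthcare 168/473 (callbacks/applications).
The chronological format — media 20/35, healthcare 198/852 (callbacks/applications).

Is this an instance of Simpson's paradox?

Media: the skills-based format 29/41 = 70.7%, the chronological format 20/35 = 57.1% → the skills-based format
Healthcare: the skills-based format 168/473 = 35.5%, the chronological format 198/852 = 23.2% → the skills-based format
Overall: the skills-based format 197/514 = 38.3%, the chronological format 218/887 = 24.6% → the skills-based format
The skills-based format wins overall and in every industry group — no reversal.

No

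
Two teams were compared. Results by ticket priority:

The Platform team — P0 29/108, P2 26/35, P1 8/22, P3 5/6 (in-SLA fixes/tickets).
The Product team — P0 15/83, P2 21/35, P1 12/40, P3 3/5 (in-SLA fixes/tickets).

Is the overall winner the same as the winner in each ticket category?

Yes

P0: the Platform team 29/108 = 26.9%, the Product team 15/83 = 18.1% → the Platform team
P2: the Platform team 26/35 = 74.3%, the Product team 21/35 = 60.0% → the Platform team
P1: the Platform team 8/22 = 36.4%, the Product team 12/40 = 30.0% → the Platform team
P3: the Platform team 5/6 = 83.3%, the Product team 3/5 = 60.0% → the Platform team
Overall: the Platform team 68/171 = 39.8%, the Product team 51/163 = 31.3% → the Platform team
The Platform team wins overall and in every ticket group — no reversal.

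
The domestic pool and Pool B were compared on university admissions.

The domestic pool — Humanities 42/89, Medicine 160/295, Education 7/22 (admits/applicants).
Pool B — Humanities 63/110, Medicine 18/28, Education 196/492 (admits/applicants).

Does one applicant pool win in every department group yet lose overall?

Humanities: the domestic pool 42/89 = 47.2%, Pool B 63/110 = 57.3% → Pool B
Medicine: the domestic pool 160/295 = 54.2%, Pool B 18/28 = 64.3% → Pool B
Education: the domestic pool 7/22 = 31.8%, Pool B 196/492 = 39.8% → Pool B
Overall: the domestic pool 209/406 = 51.5%, Pool B 277/630 = 44.0% → the domestic pool
Pool B wins each department group but the domestic pool wins overall — the comparison reverses. Pool B's applicants skew toward Education, which has a lower base rate.

Yes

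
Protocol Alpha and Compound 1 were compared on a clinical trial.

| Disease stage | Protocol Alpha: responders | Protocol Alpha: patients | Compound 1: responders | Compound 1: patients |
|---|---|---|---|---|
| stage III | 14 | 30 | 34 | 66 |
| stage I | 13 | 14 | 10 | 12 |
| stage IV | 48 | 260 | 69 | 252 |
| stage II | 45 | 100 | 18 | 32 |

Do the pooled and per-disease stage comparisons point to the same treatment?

No

Stage III: Protocol Alpha 14/30 = 46.7%, Compound 1 34/66 = 51.5% → Compound 1
Stage I: Protocol Alpha 13/14 = 92.9%, Compound 1 10/12 = 83.3% → Protocol Alpha
Stage IV: Protocol Alpha 48/260 = 18.5%, Compound 1 69/252 = 27.4% → Compound 1
Stage II: Protocol Alpha 45/100 = 45.0%, Compound 1 18/32 = 56.2% → Compound 1
Overall: Protocol Alpha 120/404 = 29.7%, Compound 1 131/362 = 36.2% → Compound 1
Neither sweeps: Protocol Alpha wins 1 of 4 groups, Compound 1 wins 3. Compound 1 wins overall but not every group — no Simpson reversal.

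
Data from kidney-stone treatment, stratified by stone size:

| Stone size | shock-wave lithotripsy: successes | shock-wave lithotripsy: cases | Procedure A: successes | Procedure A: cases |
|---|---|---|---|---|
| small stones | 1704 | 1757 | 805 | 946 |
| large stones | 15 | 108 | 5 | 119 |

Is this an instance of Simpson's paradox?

Small stones: shock-wave lithotripsy 1704/1757 = 97.0%, Procedure A 805/946 = 85.1% → shock-wave lithotripsy
Large stones: shock-wave lithotripsy 15/108 = 13.9%, Procedure A 5/119 = 4.2% → shock-wave lithotripsy
Overall: shock-wave lithotripsy 1719/1865 = 92.2%, Procedure A 810/1065 = 76.1% → shock-wave lithotripsy
Shock-wave lithotripsy wins overall and in every stone group — no reversal.

No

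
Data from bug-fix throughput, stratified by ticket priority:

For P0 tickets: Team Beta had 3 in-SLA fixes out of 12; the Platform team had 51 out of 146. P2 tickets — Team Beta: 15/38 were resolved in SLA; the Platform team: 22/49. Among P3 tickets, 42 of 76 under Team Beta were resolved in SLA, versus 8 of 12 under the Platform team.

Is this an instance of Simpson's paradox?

P0: Team Beta 3/12 = 25.0%, the Platform team 51/146 = 34.9% → the Platform team
P2: Team Beta 15/38 = 39.5%, the Platform team 22/49 = 44.9% → the Platform team
P3: Team Beta 42/76 = 55.3%, the Platform team 8/12 = 66.7% → the Platform team
Overall: Team Beta 60/126 = 47.6%, the Platform team 81/207 = 39.1% → Team Beta
The Platform team wins each ticket group but Team Beta wins overall — the comparison reverses. The Platform team's tickets skew toward P0, which has a lower base rate.

Yes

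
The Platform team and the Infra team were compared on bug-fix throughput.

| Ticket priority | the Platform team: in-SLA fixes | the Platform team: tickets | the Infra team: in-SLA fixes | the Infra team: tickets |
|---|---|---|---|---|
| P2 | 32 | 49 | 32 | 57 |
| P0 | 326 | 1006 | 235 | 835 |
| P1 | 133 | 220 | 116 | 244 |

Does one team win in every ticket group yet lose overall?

P2: the Platform team 32/49 = 65.3%, the Infra team 32/57 = 56.1% → the Platform team
P0: the Platform team 326/1006 = 32.4%, the Infra team 235/835 = 28.1% → the Platform team
P1: the Platform team 133/220 = 60.5%, the Infra team 116/244 = 47.5% → the Platform team
Overall: the Platform team 491/1275 = 38.5%, the Infra team 383/1136 = 33.7% → the Platform team
The Platform team wins overall and in every ticket group — no reversal.

No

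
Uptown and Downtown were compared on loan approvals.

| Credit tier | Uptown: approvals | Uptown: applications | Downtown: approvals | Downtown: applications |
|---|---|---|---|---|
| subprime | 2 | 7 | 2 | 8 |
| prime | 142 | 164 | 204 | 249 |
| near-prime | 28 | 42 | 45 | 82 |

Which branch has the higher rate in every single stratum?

Uptown

Subprime: Uptown 2/7 = 28.6%, Downtown 2/8 = 25.0% → Uptown
Prime: Uptown 142/164 = 86.6%, Downtown 204/249 = 81.9% → Uptown
Near-prime: Uptown 28/42 = 66.7%, Downtown 45/82 = 54.9% → Uptown
Uptown has the higher rate in all 3 groups.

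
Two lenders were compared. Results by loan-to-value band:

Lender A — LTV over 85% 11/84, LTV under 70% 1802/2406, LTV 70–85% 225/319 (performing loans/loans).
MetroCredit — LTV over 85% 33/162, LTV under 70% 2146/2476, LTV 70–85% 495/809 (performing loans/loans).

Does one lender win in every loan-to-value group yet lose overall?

No

LTV over 85%: Lender A 11/84 = 13.1%, MetroCredit 33/162 = 20.4% → MetroCredit
LTV under 70%: Lender A 1802/2406 = 74.9%, MetroCredit 2146/2476 = 86.7% → MetroCredit
LTV 70–85%: Lender A 225/319 = 70.5%, MetroCredit 495/809 = 61.2% → Lender A
Overall: Lender A 2038/2809 = 72.6%, MetroCredit 2674/3447 = 77.6% → MetroCredit
Neither sweeps: Lender A wins 1 of 3 groups, MetroCredit wins 2. MetroCredit wins overall but not every group — no Simpson reversal.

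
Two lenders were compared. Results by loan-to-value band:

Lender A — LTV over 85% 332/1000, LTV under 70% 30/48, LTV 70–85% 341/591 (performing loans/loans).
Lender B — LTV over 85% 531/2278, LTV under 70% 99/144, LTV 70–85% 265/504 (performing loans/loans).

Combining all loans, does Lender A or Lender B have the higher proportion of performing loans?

LTV over 85%: Lender A 332/1000 = 33.2%, Lender B 531/2278 = 23.3% → Lender A
LTV under 70%: Lender A 30/48 = 62.5%, Lender B 99/144 = 68.8% → Lender B
LTV 70–85%: Lender A 341/591 = 57.7%, Lender B 265/504 = 52.6% → Lender A
Overall: Lender A 703/1639 = 42.9%, Lender B 895/2926 = 30.6% → Lender A
(Neither sweeps every loan-to-value group, but Lender A has the higher pooled rate.)

Lender A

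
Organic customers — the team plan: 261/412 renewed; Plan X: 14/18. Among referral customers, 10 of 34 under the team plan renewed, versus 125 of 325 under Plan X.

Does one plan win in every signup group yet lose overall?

Organic: the team plan 261/412 = 63.3%, Plan X 14/18 = 77.8% → Plan X
Referral: the team plan 10/34 = 29.4%, Plan X 125/325 = 38.5% → Plan X
Overall: the team plan 271/446 = 60.8%, Plan X 139/343 = 40.5% → the team plan
Plan X wins each signup group but the team plan wins overall — the comparison reverses. Plan X's customers skew toward referral, which has a lower base rate.

Yes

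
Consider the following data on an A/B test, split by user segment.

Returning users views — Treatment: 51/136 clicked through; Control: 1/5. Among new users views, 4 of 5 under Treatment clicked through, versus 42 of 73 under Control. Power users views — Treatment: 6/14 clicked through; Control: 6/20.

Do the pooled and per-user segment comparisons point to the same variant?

No

Returning users: Treatment 51/136 = 37.5%, Control 1/5 = 20.0% → Treatment
New users: Treatment 4/5 = 80.0%, Control 42/73 = 57.5% → Treatment
Power users: Treatment 6/14 = 42.9%, Control 6/20 = 30.0% → Treatment
Overall: Treatment 61/155 = 39.4%, Control 49/98 = 50.0% → Control
Treatment wins each user group but Control wins overall — the comparison reverses. Treatment's views skew toward returning users, which has a lower base rate.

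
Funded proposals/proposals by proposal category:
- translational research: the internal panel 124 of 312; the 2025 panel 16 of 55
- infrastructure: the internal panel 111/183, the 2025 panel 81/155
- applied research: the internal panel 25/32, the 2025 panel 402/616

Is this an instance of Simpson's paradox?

Translational research: the internal panel 124/312 = 39.7%, the 2025 panel 16/55 = 29.1% → the internal panel
Infrastructure: the internal panel 111/183 = 60.7%, the 2025 panel 81/155 = 52.3% → the internal panel
Applied research: the internal panel 25/32 = 78.1%, the 2025 panel 402/616 = 65.3% → the internal panel
Overall: the internal panel 260/527 = 49.3%, the 2025 panel 499/826 = 60.4% → the 2025 panel
The internal panel wins each proposal group but the 2025 panel wins overall — the comparison reverses. The internal panel's proposals skew toward translational research, which has a lower base rate.

Yes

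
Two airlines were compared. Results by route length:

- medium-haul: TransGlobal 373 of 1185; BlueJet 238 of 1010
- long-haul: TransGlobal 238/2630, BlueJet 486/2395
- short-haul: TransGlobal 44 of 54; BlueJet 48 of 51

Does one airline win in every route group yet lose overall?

Medium-haul: TransGlobal 373/1185 = 31.5%, BlueJet 238/1010 = 23.6% → TransGlobal
Long-haul: TransGlobal 238/2630 = 9.0%, BlueJet 486/2395 = 20.3% → BlueJet
Short-haul: TransGlobal 44/54 = 81.5%, BlueJet 48/51 = 94.1% → BlueJet
Overall: TransGlobal 655/3869 = 16.9%, BlueJet 772/3456 = 22.3% → BlueJet
Neither sweeps: TransGlobal wins 1 of 3 groups, BlueJet wins 2. BlueJet wins overall but not every group — no Simpson reversal.

No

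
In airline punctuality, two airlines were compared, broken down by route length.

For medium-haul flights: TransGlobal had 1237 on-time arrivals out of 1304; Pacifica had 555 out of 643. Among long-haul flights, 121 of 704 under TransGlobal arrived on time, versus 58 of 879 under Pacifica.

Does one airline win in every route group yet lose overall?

Medium-haul: TransGlobal 1237/1304 = 94.9%, Pacifica 555/643 = 86.3% → TransGlobal
Long-haul: TransGlobal 121/704 = 17.2%, Pacifica 58/879 = 6.6% → TransGlobal
Overall: TransGlobal 1358/2008 = 67.6%, Pacifica 613/1522 = 40.3% → TransGlobal
TransGlobal wins overall and in every route group — no reversal.

No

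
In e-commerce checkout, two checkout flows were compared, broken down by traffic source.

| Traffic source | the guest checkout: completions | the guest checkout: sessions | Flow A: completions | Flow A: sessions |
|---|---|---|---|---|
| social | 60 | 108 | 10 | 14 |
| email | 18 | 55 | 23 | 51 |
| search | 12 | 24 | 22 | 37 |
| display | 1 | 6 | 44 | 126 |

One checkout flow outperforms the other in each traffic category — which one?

Flow A

Social: the guest checkout 60/108 = 55.6%, Flow A 10/14 = 71.4% → Flow A
Email: the guest checkout 18/55 = 32.7%, Flow A 23/51 = 45.1% → Flow A
Search: the guest checkout 12/24 = 50.0%, Flow A 22/37 = 59.5% → Flow A
Display: the guest checkout 1/6 = 16.7%, Flow A 44/126 = 34.9% → Flow A
Flow A has the higher rate in all 4 groups.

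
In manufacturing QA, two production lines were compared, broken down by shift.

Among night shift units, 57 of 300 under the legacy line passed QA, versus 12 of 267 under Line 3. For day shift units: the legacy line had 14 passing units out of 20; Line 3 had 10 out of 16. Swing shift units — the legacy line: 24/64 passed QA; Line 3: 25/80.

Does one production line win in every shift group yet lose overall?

No

Night shift: the legacy line 57/300 = 19.0%, Line 3 12/267 = 4.5% → the legacy line
Day shift: the legacy line 14/20 = 70.0%, Line 3 10/16 = 62.5% → the legacy line
Swing shift: the legacy line 24/64 = 37.5%, Line 3 25/80 = 31.2% → the legacy line
Overall: the legacy line 95/384 = 24.7%, Line 3 47/363 = 12.9% → the legacy line
The legacy line wins overall and in every shift group — no reversal.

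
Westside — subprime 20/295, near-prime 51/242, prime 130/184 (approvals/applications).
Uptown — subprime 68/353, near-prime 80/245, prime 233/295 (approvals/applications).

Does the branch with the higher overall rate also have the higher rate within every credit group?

Subprime: Westside 20/295 = 6.8%, Uptown 68/353 = 19.3% → Uptown
Near-prime: Westside 51/242 = 21.1%, Uptown 80/245 = 32.7% → Uptown
Prime: Westside 130/184 = 70.7%, Uptown 233/295 = 79.0% → Uptown
Overall: Westside 201/721 = 27.9%, Uptown 381/893 = 42.7% → Uptown
Uptown wins overall and in every credit group — no reversal.

Yes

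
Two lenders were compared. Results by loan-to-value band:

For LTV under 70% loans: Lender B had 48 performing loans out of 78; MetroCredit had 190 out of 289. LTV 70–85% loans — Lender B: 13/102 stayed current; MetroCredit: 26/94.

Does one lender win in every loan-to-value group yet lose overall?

No

LTV under 70%: Lender B 48/78 = 61.5%, MetroCredit 190/289 = 65.7% → MetroCredit
LTV 70–85%: Lender B 13/102 = 12.7%, MetroCredit 26/94 = 27.7% → MetroCredit
Overall: Lender B 61/180 = 33.9%, MetroCredit 216/383 = 56.4% → MetroCredit
MetroCredit wins overall and in every loan-to-value group — no reversal.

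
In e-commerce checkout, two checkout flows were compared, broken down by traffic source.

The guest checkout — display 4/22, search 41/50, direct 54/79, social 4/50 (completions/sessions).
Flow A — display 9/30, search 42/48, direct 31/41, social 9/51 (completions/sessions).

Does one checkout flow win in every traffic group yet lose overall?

No

Display: the guest checkout 4/22 = 18.2%, Flow A 9/30 = 30.0% → Flow A
Search: the guest checkout 41/50 = 82.0%, Flow A 42/48 = 87.5% → Flow A
Direct: the guest checkout 54/79 = 68.4%, Flow A 31/41 = 75.6% → Flow A
Social: the guest checkout 4/50 = 8.0%, Flow A 9/51 = 17.6% → Flow A
Overall: the guest checkout 103/201 = 51.2%, Flow A 91/170 = 53.5% → Flow A
Flow A wins overall and in every traffic group — no reversal.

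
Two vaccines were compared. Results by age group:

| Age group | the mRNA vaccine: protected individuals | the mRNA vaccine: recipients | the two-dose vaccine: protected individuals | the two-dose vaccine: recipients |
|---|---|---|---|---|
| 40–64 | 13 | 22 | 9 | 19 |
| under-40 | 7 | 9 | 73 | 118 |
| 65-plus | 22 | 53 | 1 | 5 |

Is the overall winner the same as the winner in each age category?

No

40–64: the mRNA vaccine 13/22 = 59.1%, the two-dose vaccine 9/19 = 47.4% → the mRNA vaccine
Under-40: the mRNA vaccine 7/9 = 77.8%, the two-dose vaccine 73/118 = 61.9% → the mRNA vaccine
65-plus: the mRNA vaccine 22/53 = 41.5%, the two-dose vaccine 1/5 = 20.0% → the mRNA vaccine
Overall: the mRNA vaccine 42/84 = 50.0%, the two-dose vaccine 83/142 = 58.5% → the two-dose vaccine
The mRNA vaccine wins each age group but the two-dose vaccine wins overall — the comparison reverses. The mRNA vaccine's recipients skew toward 65-plus, which has a lower base rate.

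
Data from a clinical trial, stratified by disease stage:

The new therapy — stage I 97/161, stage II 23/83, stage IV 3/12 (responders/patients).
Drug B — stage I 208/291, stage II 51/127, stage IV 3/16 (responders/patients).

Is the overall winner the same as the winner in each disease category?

Stage I: the new therapy 97/161 = 60.2%, Drug B 208/291 = 71.5% → Drug B
Stage II: the new therapy 23/83 = 27.7%, Drug B 51/127 = 40.2% → Drug B
Stage IV: the new therapy 3/12 = 25.0%, Drug B 3/16 = 18.8% → the new therapy
Overall: the new therapy 123/256 = 48.0%, Drug B 262/434 = 60.4% → Drug B
Neither sweeps: the new therapy wins 1 of 3 groups, Drug B wins 2. Drug B wins overall but not every group — no Simpson reversal.

No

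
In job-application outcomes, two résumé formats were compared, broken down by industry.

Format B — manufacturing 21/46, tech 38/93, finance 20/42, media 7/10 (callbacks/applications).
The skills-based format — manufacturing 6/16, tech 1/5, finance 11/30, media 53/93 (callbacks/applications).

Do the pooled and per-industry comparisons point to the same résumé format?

No

Manufacturing: Format B 21/46 = 45.7%, the skills-based format 6/16 = 37.5% → Format B
Tech: Format B 38/93 = 40.9%, the skills-based format 1/5 = 20.0% → Format B
Finance: Format B 20/42 = 47.6%, the skills-based format 11/30 = 36.7% → Format B
Media: Format B 7/10 = 70.0%, the skills-based format 53/93 = 57.0% → Format B
Overall: Format B 86/191 = 45.0%, the skills-based format 71/144 = 49.3% → the skills-based format
Format B wins each industry group but the skills-based format wins overall — the comparison reverses. Format B's applications skew toward tech, which has a lower base rate.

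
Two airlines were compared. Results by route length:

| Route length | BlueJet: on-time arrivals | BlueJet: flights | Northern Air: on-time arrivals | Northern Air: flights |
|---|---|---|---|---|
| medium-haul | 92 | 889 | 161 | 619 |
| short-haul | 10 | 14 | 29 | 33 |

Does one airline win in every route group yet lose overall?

Medium-haul: BlueJet 92/889 = 10.3%, Northern Air 161/619 = 26.0% → Northern Air
Short-haul: BlueJet 10/14 = 71.4%, Northern Air 29/33 = 87.9% → Northern Air
Overall: BlueJet 102/903 = 11.3%, Northern Air 190/652 = 29.1% → Northern Air
Northern Air wins overall and in every route group — no reversal.

No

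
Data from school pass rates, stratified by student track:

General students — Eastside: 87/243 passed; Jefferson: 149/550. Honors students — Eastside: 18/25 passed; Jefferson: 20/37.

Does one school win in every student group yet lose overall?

General: Eastside 87/243 = 35.8%, Jefferson 149/550 = 27.1% → Eastside
Honors: Eastside 18/25 = 72.0%, Jefferson 20/37 = 54.1% → Eastside
Overall: Eastside 105/268 = 39.2%, Jefferson 169/587 = 28.8% → Eastside
Eastside wins overall and in every student group — no reversal.

No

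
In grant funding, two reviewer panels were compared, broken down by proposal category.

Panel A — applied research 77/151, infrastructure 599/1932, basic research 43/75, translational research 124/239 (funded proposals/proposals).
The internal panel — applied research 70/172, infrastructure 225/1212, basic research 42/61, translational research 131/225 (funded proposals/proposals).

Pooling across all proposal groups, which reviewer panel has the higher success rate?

Panel A

Applied research: Panel A 77/151 = 51.0%, the internal panel 70/172 = 40.7% → Panel A
Infrastructure: Panel A 599/1932 = 31.0%, the internal panel 225/1212 = 18.6% → Panel A
Basic research: Panel A 43/75 = 57.3%, the internal panel 42/61 = 68.9% → the internal panel
Translational research: Panel A 124/239 = 51.9%, the internal panel 131/225 = 58.2% → the internal panel
Overall: Panel A 843/2397 = 35.2%, the internal panel 468/1670 = 28.0% → Panel A
(Neither sweeps every proposal group, but Panel A has the higher pooled rate.)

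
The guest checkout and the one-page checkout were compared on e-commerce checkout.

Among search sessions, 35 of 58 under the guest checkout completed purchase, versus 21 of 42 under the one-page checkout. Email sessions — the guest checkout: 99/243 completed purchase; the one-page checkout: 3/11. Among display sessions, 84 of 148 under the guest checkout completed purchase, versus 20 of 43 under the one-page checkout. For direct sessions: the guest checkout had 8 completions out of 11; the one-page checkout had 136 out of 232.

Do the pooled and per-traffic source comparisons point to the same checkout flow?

No

Search: the guest checkout 35/58 = 60.3%, the one-page checkout 21/42 = 50.0% → the guest checkout
Email: the guest checkout 99/243 = 40.7%, the one-page checkout 3/11 = 27.3% → the guest checkout
Display: the guest checkout 84/148 = 56.8%, the one-page checkout 20/43 = 46.5% → the guest checkout
Direct: the guest checkout 8/11 = 72.7%, the one-page checkout 136/232 = 58.6% → the guest checkout
Overall: the guest checkout 226/460 = 49.1%, the one-page checkout 180/328 = 54.9% → the one-page checkout
The guest checkout wins each traffic group but the one-page checkout wins overall — the comparison reverses. The guest checkout's sessions skew toward email, which has a lower base rate.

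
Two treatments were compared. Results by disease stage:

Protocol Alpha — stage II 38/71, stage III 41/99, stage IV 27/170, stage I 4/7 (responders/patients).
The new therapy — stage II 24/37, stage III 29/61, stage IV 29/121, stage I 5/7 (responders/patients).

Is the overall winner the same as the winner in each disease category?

Yes

Stage II: Protocol Alpha 38/71 = 53.5%, the new therapy 24/37 = 64.9% → the new therapy
Stage III: Protocol Alpha 41/99 = 41.4%, the new therapy 29/61 = 47.5% → the new therapy
Stage IV: Protocol Alpha 27/170 = 15.9%, the new therapy 29/121 = 24.0% → the new therapy
Stage I: Protocol Alpha 4/7 = 57.1%, the new therapy 5/7 = 71.4% → the new therapy
Overall: Protocol Alpha 110/347 = 31.7%, the new therapy 87/226 = 38.5% → the new therapy
The new therapy wins overall and in every disease group — no reversal.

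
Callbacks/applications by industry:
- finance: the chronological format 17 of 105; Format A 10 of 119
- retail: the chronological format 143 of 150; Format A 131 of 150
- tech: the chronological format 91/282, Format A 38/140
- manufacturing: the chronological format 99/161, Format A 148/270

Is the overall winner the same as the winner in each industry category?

Finance: the chronological format 17/105 = 16.2%, Format A 10/119 = 8.4% → the chronological format
Retail: the chronological format 143/150 = 95.3%, Format A 131/150 = 87.3% → the chronological format
Tech: the chronological format 91/282 = 32.3%, Format A 38/140 = 27.1% → the chronological format
Manufacturing: the chronological format 99/161 = 61.5%, Format A 148/270 = 54.8% → the chronological format
Overall: the chronological format 350/698 = 50.1%, Format A 327/679 = 48.2% → the chronological format
The chronological format wins overall and in every industry group — no reversal.

Yes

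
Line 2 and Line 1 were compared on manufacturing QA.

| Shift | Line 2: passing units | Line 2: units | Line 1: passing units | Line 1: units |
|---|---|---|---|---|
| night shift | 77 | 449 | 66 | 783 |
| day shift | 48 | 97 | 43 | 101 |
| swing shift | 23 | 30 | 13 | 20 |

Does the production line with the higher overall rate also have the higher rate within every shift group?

Night shift: Line 2 77/449 = 17.1%, Line 1 66/783 = 8.4% → Line 2
Day shift: Line 2 48/97 = 49.5%, Line 1 43/101 = 42.6% → Line 2
Swing shift: Line 2 23/30 = 76.7%, Line 1 13/20 = 65.0% → Line 2
Overall: Line 2 148/576 = 25.7%, Line 1 122/904 = 13.5% → Line 2
Line 2 wins overall and in every shift group — no reversal.

Yes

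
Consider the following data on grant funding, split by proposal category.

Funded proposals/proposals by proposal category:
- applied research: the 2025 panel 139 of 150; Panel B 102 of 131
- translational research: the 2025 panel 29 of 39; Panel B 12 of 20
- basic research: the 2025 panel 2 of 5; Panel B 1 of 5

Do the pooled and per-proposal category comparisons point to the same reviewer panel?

Yes

Applied research: the 2025 panel 139/150 = 92.7%, Panel B 102/131 = 77.9% → the 2025 panel
Translational research: the 2025 panel 29/39 = 74.4%, Panel B 12/20 = 60.0% → the 2025 panel
Basic research: the 2025 panel 2/5 = 40.0%, Panel B 1/5 = 20.0% → the 2025 panel
Overall: the 2025 panel 170/194 = 87.6%, Panel B 115/156 = 73.7% → the 2025 panel
The 2025 panel wins overall and in every proposal group — no reversal.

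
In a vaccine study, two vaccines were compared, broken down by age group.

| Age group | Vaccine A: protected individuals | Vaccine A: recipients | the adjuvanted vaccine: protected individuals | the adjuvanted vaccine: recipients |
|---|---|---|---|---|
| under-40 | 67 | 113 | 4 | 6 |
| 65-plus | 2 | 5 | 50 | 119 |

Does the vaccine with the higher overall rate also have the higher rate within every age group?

No

Under-40: Vaccine A 67/113 = 59.3%, the adjuvanted vaccine 4/6 = 66.7% → the adjuvanted vaccine
65-plus: Vaccine A 2/5 = 40.0%, the adjuvanted vaccine 50/119 = 42.0% → the adjuvanted vaccine
Overall: Vaccine A 69/118 = 58.5%, the adjuvanted vaccine 54/125 = 43.2% → Vaccine A
The adjuvanted vaccine wins each age group but Vaccine A wins overall — the comparison reverses. The adjuvanted vaccine's recipients skew toward 65-plus, which has a lower base rate.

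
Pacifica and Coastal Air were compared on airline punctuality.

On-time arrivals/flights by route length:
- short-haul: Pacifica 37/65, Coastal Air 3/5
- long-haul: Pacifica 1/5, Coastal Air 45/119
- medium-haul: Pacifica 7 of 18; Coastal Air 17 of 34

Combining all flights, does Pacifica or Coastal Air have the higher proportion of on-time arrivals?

Short-haul: Pacifica 37/65 = 56.9%, Coastal Air 3/5 = 60.0% → Coastal Air
Long-haul: Pacifica 1/5 = 20.0%, Coastal Air 45/119 = 37.8% → Coastal Air
Medium-haul: Pacifica 7/18 = 38.9%, Coastal Air 17/34 = 50.0% → Coastal Air
Overall: Pacifica 45/88 = 51.1%, Coastal Air 65/158 = 41.1% → Pacifica
(Coastal Air wins every route group but Pacifica wins overall — Coastal Air's flights skew toward the low-rate long-haul group.)

Pacifica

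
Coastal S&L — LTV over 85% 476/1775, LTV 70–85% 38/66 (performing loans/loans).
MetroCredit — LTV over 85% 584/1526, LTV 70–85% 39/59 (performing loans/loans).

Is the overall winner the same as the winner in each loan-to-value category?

LTV over 85%: Coastal S&L 476/1775 = 26.8%, MetroCredit 584/1526 = 38.3% → MetroCredit
LTV 70–85%: Coastal S&L 38/66 = 57.6%, MetroCredit 39/59 = 66.1% → MetroCredit
Overall: Coastal S&L 514/1841 = 27.9%, MetroCredit 623/1585 = 39.3% → MetroCredit
MetroCredit wins overall and in every loan-to-value group — no reversal.

Yes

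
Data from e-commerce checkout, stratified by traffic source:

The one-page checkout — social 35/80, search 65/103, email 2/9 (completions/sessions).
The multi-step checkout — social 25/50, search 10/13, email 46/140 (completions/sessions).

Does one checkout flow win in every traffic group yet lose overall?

Social: the one-page checkout 35/80 = 43.8%, the multi-step checkout 25/50 = 50.0% → the multi-step checkout
Search: the one-page checkout 65/103 = 63.1%, the multi-step checkout 10/13 = 76.9% → the multi-step checkout
Email: the one-page checkout 2/9 = 22.2%, the multi-step checkout 46/140 = 32.9% → the multi-step checkout
Overall: the one-page checkout 102/192 = 53.1%, the multi-step checkout 81/203 = 39.9% → the one-page checkout
The multi-step checkout wins each traffic group but the one-page checkout wins overall — the comparison reverses. The multi-step checkout's sessions skew toward email, which has a lower base rate.

Yes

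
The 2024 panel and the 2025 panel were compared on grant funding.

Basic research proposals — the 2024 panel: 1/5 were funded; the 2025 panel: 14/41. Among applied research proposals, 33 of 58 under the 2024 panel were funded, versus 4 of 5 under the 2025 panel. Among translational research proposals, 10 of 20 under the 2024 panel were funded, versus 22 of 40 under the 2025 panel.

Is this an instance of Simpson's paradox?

Basic research: the 2024 panel 1/5 = 20.0%, the 2025 panel 14/41 = 34.1% → the 2025 panel
Applied research: the 2024 panel 33/58 = 56.9%, the 2025 panel 4/5 = 80.0% → the 2025 panel
Translational research: the 2024 panel 10/20 = 50.0%, the 2025 panel 22/40 = 55.0% → the 2025 panel
Overall: the 2024 panel 44/83 = 53.0%, the 2025 panel 40/86 = 46.5% → the 2024 panel
The 2025 panel wins each proposal group but the 2024 panel wins overall — the comparison reverses. The 2025 panel's proposals skew toward basic research, which has a lower base rate.

Yes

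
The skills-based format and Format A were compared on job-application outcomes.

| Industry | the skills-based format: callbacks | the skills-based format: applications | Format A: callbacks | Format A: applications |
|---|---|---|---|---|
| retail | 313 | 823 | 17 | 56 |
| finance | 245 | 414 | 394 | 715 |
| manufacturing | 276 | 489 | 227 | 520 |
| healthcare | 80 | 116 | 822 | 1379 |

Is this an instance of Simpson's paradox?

Yes

Retail: the skills-based format 313/823 = 38.0%, Format A 17/56 = 30.4% → the skills-based format
Finance: the skills-based format 245/414 = 59.2%, Format A 394/715 = 55.1% → the skills-based format
Manufacturing: the skills-based format 276/489 = 56.4%, Format A 227/520 = 43.7% → the skills-based format
Healthcare: the skills-based format 80/116 = 69.0%, Format A 822/1379 = 59.6% → the skills-based format
Overall: the skills-based format 914/1842 = 49.6%, Format A 1460/2670 = 54.7% → Format A
The skills-based format wins each industry group but Format A wins overall — the comparison reverses. The skills-based format's applications skew toward retail, which has a lower base rate.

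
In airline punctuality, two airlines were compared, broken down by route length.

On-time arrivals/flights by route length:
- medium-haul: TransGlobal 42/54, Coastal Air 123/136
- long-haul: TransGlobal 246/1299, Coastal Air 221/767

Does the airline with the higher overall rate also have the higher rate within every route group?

Yes

Medium-haul: TransGlobal 42/54 = 77.8%, Coastal Air 123/136 = 90.4% → Coastal Air
Long-haul: TransGlobal 246/1299 = 18.9%, Coastal Air 221/767 = 28.8% → Coastal Air
Overall: TransGlobal 288/1353 = 21.3%, Coastal Air 344/903 = 38.1% → Coastal Air
Coastal Air wins overall and in every route group — no reversal.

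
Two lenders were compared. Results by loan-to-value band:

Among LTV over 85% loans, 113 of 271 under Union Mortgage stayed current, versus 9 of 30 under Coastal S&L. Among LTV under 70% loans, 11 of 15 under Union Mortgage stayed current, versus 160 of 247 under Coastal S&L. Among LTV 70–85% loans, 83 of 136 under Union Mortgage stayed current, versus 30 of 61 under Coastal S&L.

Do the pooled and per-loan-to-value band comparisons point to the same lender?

No

LTV over 85%: Union Mortgage 113/271 = 41.7%, Coastal S&L 9/30 = 30.0% → Union Mortgage
LTV under 70%: Union Mortgage 11/15 = 73.3%, Coastal S&L 160/247 = 64.8% → Union Mortgage
LTV 70–85%: Union Mortgage 83/136 = 61.0%, Coastal S&L 30/61 = 49.2% → Union Mortgage
Overall: Union Mortgage 207/422 = 49.1%, Coastal S&L 199/338 = 58.9% → Coastal S&L
Union Mortgage wins each loan-to-value group but Coastal S&L wins overall — the comparison reverses. Union Mortgage's loans skew toward LTV over 85%, which has a lower base rate.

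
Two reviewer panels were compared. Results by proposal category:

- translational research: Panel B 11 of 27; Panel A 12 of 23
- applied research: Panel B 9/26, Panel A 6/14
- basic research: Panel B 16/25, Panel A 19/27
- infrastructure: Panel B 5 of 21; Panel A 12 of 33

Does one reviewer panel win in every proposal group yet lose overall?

No

Translational research: Panel B 11/27 = 40.7%, Panel A 12/23 = 52.2% → Panel A
Applied research: Panel B 9/26 = 34.6%, Panel A 6/14 = 42.9% → Panel A
Basic research: Panel B 16/25 = 64.0%, Panel A 19/27 = 70.4% → Panel A
Infrastructure: Panel B 5/21 = 23.8%, Panel A 12/33 = 36.4% → Panel A
Overall: Panel B 41/99 = 41.4%, Panel A 49/97 = 50.5% → Panel A
Panel A wins overall and in every proposal group — no reversal.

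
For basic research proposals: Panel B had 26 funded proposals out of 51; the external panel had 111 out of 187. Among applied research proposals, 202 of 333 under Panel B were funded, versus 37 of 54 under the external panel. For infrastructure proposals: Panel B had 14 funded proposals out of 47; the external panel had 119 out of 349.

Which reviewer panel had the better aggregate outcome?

Panel B

Basic research: Panel B 26/51 = 51.0%, the external panel 111/187 = 59.4% → the external panel
Applied research: Panel B 202/333 = 60.7%, the external panel 37/54 = 68.5% → the external panel
Infrastructure: Panel B 14/47 = 29.8%, the external panel 119/349 = 34.1% → the external panel
Overall: Panel B 242/431 = 56.1%, the external panel 267/590 = 45.3% → Panel B
(The external panel wins every proposal group but Panel B wins overall — the external panel's proposals skew toward the low-rate infrastructure group.)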